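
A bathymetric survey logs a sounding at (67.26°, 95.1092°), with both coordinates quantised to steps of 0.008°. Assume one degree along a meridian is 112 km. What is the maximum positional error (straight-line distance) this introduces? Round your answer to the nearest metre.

480 metres

With a 0.008° grid the true value lies within half a step, ±0.008°/2 = ±0.004°, of the stored one.
North–south component: 0.004° × 112000 = 448 m.
E–W at 67.26°: 0.004° × 112000 × cos 67.26° = 0.004 × 112000 × 0.3866 ≈ 173.174 m.
Combining orthogonally: (448² + 173.174²)^½ ≈ 480.305 m.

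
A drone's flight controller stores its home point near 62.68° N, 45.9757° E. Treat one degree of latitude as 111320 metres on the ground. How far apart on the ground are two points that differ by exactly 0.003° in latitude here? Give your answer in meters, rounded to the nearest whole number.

334 meters

Along a meridian 0.003° is 0.003 × 111320 = 333.96 m.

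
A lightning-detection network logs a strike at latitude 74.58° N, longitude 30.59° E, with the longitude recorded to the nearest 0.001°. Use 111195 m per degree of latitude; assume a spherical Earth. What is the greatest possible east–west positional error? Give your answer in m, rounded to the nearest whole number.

15 m

Rounding to 3 decimal places leaves the longitude within ±0.0005° of the true value.
At latitude 74.58° a degree of longitude spans 111195 m × cos 74.58° = 111195 × 0.2659 ≈ 29565.9 m.
Maximum E–W displacement: 0.0005 × 29565.9 = 14.783 m.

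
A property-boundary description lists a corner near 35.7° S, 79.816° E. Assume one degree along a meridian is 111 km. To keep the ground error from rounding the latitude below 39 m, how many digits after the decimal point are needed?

One degree of latitude covers 111000 m.
N decimal places → at most half a unit in the last place, 0.5 × 10⁻ᴺ° = 111000/2 × 10⁻ᴺ m.
Need 0.5 × 111000 × 10⁻ᴺ ≤ 39 → 10⁻ᴺ ≤ 7.027e-04, so N ≥ 3.15.
N = 3 would give 55.5 m (too coarse); N = 4 gives 5.55 m ≤ 39 m.

4 decimal places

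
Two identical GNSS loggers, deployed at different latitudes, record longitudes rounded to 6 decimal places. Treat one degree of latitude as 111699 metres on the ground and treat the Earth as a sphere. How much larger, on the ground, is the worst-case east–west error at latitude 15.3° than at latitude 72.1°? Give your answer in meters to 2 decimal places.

0.04 meters

Rounding to 6 decimal places leaves the longitude within ±5e-07° of the true value.
At 15.3°: 5e-07° × 111699 × cos 15.3° = 5e-07 × 111699 × 0.9646 ≈ 0.05387 m.
At 72.1°: 5e-07° × 111699 × cos 72.1° = 5e-07 × 111699 × 0.3074 ≈ 0.017166 m.
So the lower-latitude error exceeds the higher by 0.05387 − 0.017166 = 0.036704 m.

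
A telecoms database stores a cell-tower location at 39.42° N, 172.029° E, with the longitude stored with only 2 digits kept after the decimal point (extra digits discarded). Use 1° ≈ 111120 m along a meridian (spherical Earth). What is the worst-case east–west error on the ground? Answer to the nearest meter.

858 meters

Truncating at 2 decimal places can drop up to a full unit in the last place, so the longitude may be off by as much as 0.01°.
Parallels shrink by cos φ, so at 39.42° a degree of longitude is 111120 × 0.7725 ≈ 85841.5 m.
So at most 0.01° × 85841.5 ≈ 858.415 m east–west.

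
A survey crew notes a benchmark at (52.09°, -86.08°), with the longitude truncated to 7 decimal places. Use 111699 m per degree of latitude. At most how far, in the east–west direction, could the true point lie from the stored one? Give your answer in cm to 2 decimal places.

Truncating at 7 decimal places can drop up to a full unit in the last place, so the longitude may be off by as much as 1e-07°.
One degree of longitude at 52.09° is 111699 × cos 52.09° ≈ 111699 × 0.6144 = 68630.4 m.
So at most 1e-07° × 68630.4 ≈ 0.00686304 m east–west.
That is 0.00686304 m = 0.6863 cm.

0.69 cm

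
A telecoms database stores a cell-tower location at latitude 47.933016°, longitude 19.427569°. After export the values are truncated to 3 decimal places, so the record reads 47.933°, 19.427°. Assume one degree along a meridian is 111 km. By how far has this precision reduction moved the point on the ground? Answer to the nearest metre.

The latitude changed by +0.000016° and the longitude by +0.000569°.
North–south shift: 0.000016 × 111000 = 1.776 m.
E–W at 47.933°: 0.000569° × 111000 × cos 47.933° = 0.000569 × 111000 × 0.6700 ≈ 42.3165 m.
Combined displacement = (1.776² + 42.3165²)^½ ≈ 42.3537 m.

42 metres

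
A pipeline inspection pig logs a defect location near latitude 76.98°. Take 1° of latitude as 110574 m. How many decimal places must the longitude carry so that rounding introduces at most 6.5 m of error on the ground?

4

At 76.98° one degree of longitude covers 110574 × cos 76.98° ≈ 110574 × 0.2253 ≈ 24911.3 m.
With N decimal places the half-ulp bound is 0.5·10⁻ᴺ°, or 0.5·10⁻ᴺ × 24911.3 m on the ground.
Setting 12455.7 × 10⁻ᴺ ≤ 6.5 gives 10ᴺ ≥ 1916, i.e. N ≥ 3.28.
N = 3 would give 12.5 m (too coarse); N = 4 gives 1.25 m ≤ 6.5 m.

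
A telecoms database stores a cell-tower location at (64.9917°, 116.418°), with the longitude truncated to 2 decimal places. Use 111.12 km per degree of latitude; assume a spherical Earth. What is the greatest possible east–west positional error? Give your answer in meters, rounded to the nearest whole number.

470 meters

Truncating at 2 decimal places can drop up to a full unit in the last place, so the longitude may be off by as much as 0.01°.
At latitude 64.9917° a degree of longitude spans 111120 m × cos 64.9917° = 111120 × 0.4227 ≈ 46975.9 m.
East–west error: 0.01° × 46975.9 m/° ≈ 469.759 m.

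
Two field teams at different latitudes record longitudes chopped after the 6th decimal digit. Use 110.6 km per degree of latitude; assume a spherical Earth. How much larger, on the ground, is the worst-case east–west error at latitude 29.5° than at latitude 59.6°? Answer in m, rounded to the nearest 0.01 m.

Truncating at 6 decimal places can drop up to a full unit in the last place, so the longitude may be off by as much as 1e-06°.
Error at 29.5° = 1e-06° × 110600 × cos 29.5° ≈ 0.1106 × 0.8704 = 0.096261 m.
Error at 59.6° = 1e-06° × 110600 × cos 59.6° ≈ 0.1106 × 0.5060 = 0.055967 m.
So the lower-latitude error exceeds the higher by 0.096261 − 0.055967 = 0.040294 m.

0.04 m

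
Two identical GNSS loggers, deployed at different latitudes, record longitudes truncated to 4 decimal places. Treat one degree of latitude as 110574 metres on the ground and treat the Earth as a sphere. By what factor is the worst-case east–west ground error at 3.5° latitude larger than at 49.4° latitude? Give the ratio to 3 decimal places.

1.534

Truncating at 4 decimal places can drop up to a full unit in the last place, so the longitude may be off by as much as 0.0001°.
Error at 3.5° = 0.0001° × 110574 × cos 3.5° ≈ 11.057 × 0.9981 = 11.037 m.
Error at 49.4° = 0.0001° × 110574 × cos 49.4° ≈ 11.057 × 0.6508 = 7.1959 m.
The ratio reduces to cos 3.5° / cos 49.4° = 0.9981/0.6508 ≈ 1.5338.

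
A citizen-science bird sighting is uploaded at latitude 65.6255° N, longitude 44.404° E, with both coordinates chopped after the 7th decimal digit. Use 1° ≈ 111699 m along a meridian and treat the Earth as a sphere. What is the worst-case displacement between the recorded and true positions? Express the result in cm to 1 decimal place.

1.2 cm

Truncating at 7 decimal places can drop up to a full unit in the last place, so each coordinate may be off by as much as 1e-07°.
Latitude error → 1e-07 × 111699 = 0.0111699 m along the meridian.
Longitude error → 1e-07 × 111699 × cos 65.6255° = 1e-07 × 111699 × 0.4127 ≈ 0.00460981 m.
Combining orthogonally: (0.0111699² + 0.00460981²)^½ ≈ 0.0120837 m.
That is 0.0120837 m = 1.2084 cm.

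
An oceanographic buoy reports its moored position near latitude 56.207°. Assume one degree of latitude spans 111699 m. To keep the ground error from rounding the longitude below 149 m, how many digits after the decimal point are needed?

3

At 56.207° one degree of longitude covers 111699 × cos 56.207° ≈ 111699 × 0.5562 ≈ 62126.3 m.
With N decimal places the half-ulp bound is 0.5·10⁻ᴺ°, or 0.5·10⁻ᴺ × 62126.3 m on the ground.
Setting 31063.2 × 10⁻ᴺ ≤ 149 gives 10ᴺ ≥ 208.5, i.e. N ≥ 2.32.
N = 2 would give 311 m (too coarse); N = 3 gives 31.1 m ≤ 149 m.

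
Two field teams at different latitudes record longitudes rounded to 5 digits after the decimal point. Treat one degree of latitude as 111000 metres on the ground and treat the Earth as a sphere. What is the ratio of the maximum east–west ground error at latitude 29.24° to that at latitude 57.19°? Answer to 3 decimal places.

1.610

Rounding to 5 decimal places leaves the longitude within ±5e-06° of the true value.
At 29.24°: 5e-06° × 111000 × cos 29.24° = 5e-06 × 111000 × 0.8726 ≈ 0.48428 m.
At 57.19°: 5e-06° × 111000 × cos 57.19° = 5e-06 × 111000 × 0.5419 ≈ 0.30073 m.
The ratio reduces to cos 29.24° / cos 57.19° = 0.8726/0.5419 ≈ 1.6104.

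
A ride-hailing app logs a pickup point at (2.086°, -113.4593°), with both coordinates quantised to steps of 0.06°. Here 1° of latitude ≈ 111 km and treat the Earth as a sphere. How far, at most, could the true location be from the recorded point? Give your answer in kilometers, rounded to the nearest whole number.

5 kilometers

With a 0.06° grid the true value lies within half a step, ±0.06°/2 = ±0.03°, of the stored one.
N–S: 0.03° × 111000 m/° = 3330 m.
Longitude error → 0.03 × 111000 × cos 2.086° = 0.03 × 111000 × 0.9993 ≈ 3327.79 m.
Combining orthogonally: (3330² + 3327.79²)^½ ≈ 4707.77 m.
That is 4707.77 m = 4.7078 km.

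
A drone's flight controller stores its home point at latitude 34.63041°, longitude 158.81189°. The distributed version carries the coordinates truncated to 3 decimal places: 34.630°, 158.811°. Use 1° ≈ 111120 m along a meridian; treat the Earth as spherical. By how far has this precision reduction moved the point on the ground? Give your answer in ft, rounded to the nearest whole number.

306 ft

Δlat = 34.63041 − 34.630 = +0.00041°; Δlon = 158.81189 − 158.811 = +0.00089°.
North–south shift: 0.00041 × 111120 = 45.5592 m.
E–W at 34.63°: 0.00089° × 111120 × cos 34.63° = 0.00089 × 111120 × 0.8228 ≈ 81.3761 m.
Distance: √(45.5592² + 81.3761²) ≈ 93.2615 m.
In feet: 93.2615 m ÷ 0.3048 ≈ 305.98 ft.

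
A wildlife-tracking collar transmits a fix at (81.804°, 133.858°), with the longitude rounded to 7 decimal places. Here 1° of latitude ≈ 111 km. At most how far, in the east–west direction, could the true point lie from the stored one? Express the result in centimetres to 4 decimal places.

0.0791 centimetres

Rounding to 7 decimal places leaves the longitude within ±5e-08° of the true value.
At latitude 81.804° a degree of longitude spans 111000 m × cos 81.804° = 111000 × 0.1426 ≈ 15824.1 m.
So at most 5e-08° × 15824.1 ≈ 0.000791207 m east–west.
That is 0.000791207 m = 0.079121 cm.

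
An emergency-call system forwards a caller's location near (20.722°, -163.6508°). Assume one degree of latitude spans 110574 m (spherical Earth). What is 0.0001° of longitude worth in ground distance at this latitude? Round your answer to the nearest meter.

At 20.722° a degree of longitude is 110574 × cos 20.722° ≈ 103421 m, so 0.0001° corresponds to 10.3421 m.

10 meters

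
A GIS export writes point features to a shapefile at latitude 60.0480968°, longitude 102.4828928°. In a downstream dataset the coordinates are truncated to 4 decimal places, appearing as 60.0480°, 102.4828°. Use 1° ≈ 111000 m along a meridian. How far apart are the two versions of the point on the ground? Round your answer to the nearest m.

The latitude changed by +0.0000968° and the longitude by +0.0000928°.
North–south shift: 0.0000968 × 111000 = 10.7448 m.
East–west at this latitude: 0.0000928° × 111000 × cos 60.048° ≈ 0.0000928 × 55419.4 = 5.14292 m.
Distance: √(10.7448² + 5.14292²) ≈ 11.9122 m.

12 m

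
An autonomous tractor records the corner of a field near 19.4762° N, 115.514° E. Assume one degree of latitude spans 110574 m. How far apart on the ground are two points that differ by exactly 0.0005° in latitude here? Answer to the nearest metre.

0.0005° × 110574 m/° = 55.287 m.

55 metres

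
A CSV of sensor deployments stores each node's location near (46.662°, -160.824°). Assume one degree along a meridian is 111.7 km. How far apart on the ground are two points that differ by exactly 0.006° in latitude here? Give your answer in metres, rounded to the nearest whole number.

Along a meridian 0.006° is 0.006 × 111700 = 670.2 m.

670 metres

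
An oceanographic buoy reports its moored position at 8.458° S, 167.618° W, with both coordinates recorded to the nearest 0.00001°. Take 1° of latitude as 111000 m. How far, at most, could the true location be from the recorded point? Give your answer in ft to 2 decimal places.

2.56 ft

Rounding to 5 decimal places leaves each coordinate within ±5e-06° of the true value.
North–south component: 5e-06° × 111000 = 0.555 m.
E–W at 8.458°: 5e-06° × 111000 × cos 8.458° = 5e-06 × 111000 × 0.9891 ≈ 0.548964 m.
Worst case both components are at the extreme and orthogonal: √(0.555² + 0.548964²) ≈ 0.780632 m.
In feet: 0.780632 m ÷ 0.3048 ≈ 2.5611 ft.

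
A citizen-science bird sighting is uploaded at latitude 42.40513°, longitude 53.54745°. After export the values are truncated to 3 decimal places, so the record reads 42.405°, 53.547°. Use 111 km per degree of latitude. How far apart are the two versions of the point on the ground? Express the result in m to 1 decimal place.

Δlat = 42.40513 − 42.405 = +0.00013°; Δlon = 53.54745 − 53.547 = +0.00045°.
North–south shift: 0.00013 × 111000 = 14.43 m.
East–west at this latitude: 0.00045° × 111000 × cos 42.405° ≈ 0.00045 × 81962 = 36.8829 m.
Hypotenuse of the two orthogonal shifts: √(14.43² + 36.8829²) = 39.6052 m.

39.6 m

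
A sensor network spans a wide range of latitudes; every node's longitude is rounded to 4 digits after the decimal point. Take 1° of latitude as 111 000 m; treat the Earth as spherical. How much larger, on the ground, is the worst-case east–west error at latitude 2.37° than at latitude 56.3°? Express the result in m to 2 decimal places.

Rounding to 4 decimal places leaves the longitude within ±5e-05° of the true value.
At 2.37°: 5e-05° × 111000 × cos 2.37° = 5e-05 × 111000 × 0.9991 ≈ 5.5453 m.
Error at 56.3° = 5e-05° × 111000 × cos 56.3° ≈ 5.55 × 0.5548 = 3.0794 m.
So the lower-latitude error exceeds the higher by 5.5453 − 3.0794 = 2.4659 m.

2.47 m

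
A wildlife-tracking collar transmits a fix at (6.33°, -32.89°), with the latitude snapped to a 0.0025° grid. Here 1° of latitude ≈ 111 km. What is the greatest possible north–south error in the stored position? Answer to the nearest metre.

139 metres

With a 0.0025° grid the true value lies within half a step, ±0.0025°/2 = ±0.00125°, of the stored one.
So the N–S error is at most 0.00125 × 111000 = 138.75 m.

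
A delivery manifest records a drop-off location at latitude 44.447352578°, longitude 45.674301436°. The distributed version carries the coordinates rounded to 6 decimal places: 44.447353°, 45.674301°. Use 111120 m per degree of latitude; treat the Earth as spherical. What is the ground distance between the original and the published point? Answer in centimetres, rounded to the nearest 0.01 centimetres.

The latitude changed by -0.000000422° and the longitude by +0.000000436°.
North–south shift: -0.000000422 × 111120 = -0.0468926 m.
E–W at 44.4474°: 0.000000436° × 111120 × cos 44.4474° = 0.000000436 × 111120 × 0.7139 ≈ 0.034587 m.
Hypotenuse of the two orthogonal shifts: √(0.0468926² + 0.034587²) = 0.0582682 m.
That is 0.0582682 m = 5.8268 cm.

5.83 centimetres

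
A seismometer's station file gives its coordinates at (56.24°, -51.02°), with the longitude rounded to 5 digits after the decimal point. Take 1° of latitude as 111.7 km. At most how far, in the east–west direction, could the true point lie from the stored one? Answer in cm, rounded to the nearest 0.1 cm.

31.0 cm

Rounding to 5 decimal places leaves the longitude within ±5e-06° of the true value.
At latitude 56.24° a degree of longitude spans 111700 m × cos 56.24° = 111700 × 0.5557 ≈ 62073.4 m.
So at most 5e-06° × 62073.4 ≈ 0.310367 m east–west.
That is 0.310367 m = 31.037 cm.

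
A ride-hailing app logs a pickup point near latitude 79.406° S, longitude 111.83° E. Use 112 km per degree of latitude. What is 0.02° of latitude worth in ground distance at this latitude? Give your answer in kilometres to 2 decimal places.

0.02° × 112000 m/° = 2240 m.
That is 2240 m = 2.24 km.

2.24 kilometres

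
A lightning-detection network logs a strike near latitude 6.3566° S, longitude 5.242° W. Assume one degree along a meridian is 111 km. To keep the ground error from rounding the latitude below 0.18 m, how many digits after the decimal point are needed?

One degree of latitude covers 111000 m.
N decimal places → at most half a unit in the last place, 0.5 × 10⁻ᴺ° = 111000/2 × 10⁻ᴺ m.
Setting 55500 × 10⁻ᴺ ≤ 0.18 gives 10ᴺ ≥ 3.083e+05, i.e. N ≥ 5.49.
At 5 places the error can reach 0.555 m, but 6 places keeps it to 0.0555 m.

6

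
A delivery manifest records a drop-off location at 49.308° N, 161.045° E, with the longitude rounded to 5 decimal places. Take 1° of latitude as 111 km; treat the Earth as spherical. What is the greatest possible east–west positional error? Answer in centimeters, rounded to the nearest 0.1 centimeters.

36.2 centimeters

Rounding to 5 decimal places leaves the longitude within ±5e-06° of the true value.
Parallels shrink by cos φ, so at 49.308° a degree of longitude is 111000 × 0.6520 ≈ 72371.2 m.
East–west error: 5e-06° × 72371.2 m/° ≈ 0.361856 m.
That is 0.361856 m = 36.186 cm.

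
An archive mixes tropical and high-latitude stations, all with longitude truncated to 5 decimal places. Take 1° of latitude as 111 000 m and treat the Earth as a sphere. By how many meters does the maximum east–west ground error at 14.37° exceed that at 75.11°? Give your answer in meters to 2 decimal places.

0.79 meters

Truncating at 5 decimal places can drop up to a full unit in the last place, so the longitude may be off by as much as 1e-05°.
At 14.37°: 1e-05° × 111000 × cos 14.37° = 1e-05 × 111000 × 0.9687 ≈ 1.0753 m.
Error at 75.11° = 1e-05° × 111000 × cos 75.11° ≈ 1.11 × 0.2570 = 0.28523 m.
Difference: 1.0753 − 0.28523 = 0.79004 m.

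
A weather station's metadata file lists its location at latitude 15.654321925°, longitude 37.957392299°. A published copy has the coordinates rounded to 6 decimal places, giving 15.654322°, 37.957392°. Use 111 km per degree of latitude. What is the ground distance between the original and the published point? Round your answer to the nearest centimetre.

The latitude changed by -0.000000075° and the longitude by +0.000000299°.
North–south shift: -0.000000075 × 111000 = -0.008325 m.
East–west at this latitude: 0.000000299° × 111000 × cos 15.6543° ≈ 0.000000299 × 106883 = 0.0319579 m.
Hypotenuse of the two orthogonal shifts: √(0.008325² + 0.0319579²) = 0.0330245 m.
That is 0.0330245 m = 3.3024 cm.

3 centimetres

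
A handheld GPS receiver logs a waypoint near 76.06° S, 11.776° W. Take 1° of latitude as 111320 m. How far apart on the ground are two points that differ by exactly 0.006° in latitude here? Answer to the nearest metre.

668 metres

0.006° × 111320 m/° = 667.92 m.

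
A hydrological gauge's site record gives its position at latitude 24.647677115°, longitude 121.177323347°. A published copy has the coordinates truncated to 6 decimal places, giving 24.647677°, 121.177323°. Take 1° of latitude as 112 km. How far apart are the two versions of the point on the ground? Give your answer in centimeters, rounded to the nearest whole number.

4 centimeters

Δlat = 24.647677115 − 24.647677 = +0.000000115°; Δlon = 121.177323347 − 121.177323 = +0.000000347°.
North–south shift: 0.000000115 × 112000 = 0.01288 m.
East–west at this latitude: 0.000000347° × 112000 × cos 24.6477° ≈ 0.000000347 × 101796 = 0.0353231 m.
Hypotenuse of the two orthogonal shifts: √(0.01288² + 0.0353231²) = 0.0375981 m.
That is 0.0375981 m = 3.7598 cm.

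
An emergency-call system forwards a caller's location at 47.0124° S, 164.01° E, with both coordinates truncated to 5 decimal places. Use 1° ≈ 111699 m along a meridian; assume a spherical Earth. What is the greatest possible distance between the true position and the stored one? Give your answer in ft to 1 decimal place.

4.4 ft

Truncating at 5 decimal places can drop up to a full unit in the last place, so each coordinate may be off by as much as 1e-05°.
North–south component: 1e-05° × 111699 = 1.11699 m.
E–W at 47.0124°: 1e-05° × 111699 × cos 47.0124° = 1e-05 × 111699 × 0.6818 ≈ 0.761609 m.
The two errors are perpendicular, so the maximum displacement is √(1.11699² + 0.761609²) ≈ 1.35193 m.
Converting: 1.35193 m × 3.2808 ft/m ≈ 4.4355 ft.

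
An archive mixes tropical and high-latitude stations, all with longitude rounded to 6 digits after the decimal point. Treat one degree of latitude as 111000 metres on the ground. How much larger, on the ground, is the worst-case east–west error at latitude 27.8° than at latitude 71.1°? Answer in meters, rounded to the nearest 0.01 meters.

0.03 meters

Rounding to 6 decimal places leaves the longitude within ±5e-07° of the true value.
At 27.8°: 5e-07° × 111000 × cos 27.8° = 5e-07 × 111000 × 0.8846 ≈ 0.049094 m.
Error at 71.1° = 5e-07° × 111000 × cos 71.1° ≈ 0.0555 × 0.3239 = 0.017977 m.
So the lower-latitude error exceeds the higher by 0.049094 − 0.017977 = 0.031117 m.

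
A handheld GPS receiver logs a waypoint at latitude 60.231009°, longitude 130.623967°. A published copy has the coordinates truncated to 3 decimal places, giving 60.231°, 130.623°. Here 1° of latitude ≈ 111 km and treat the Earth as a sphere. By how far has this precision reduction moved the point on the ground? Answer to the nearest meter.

Δlat = 60.231009 − 60.231 = +0.000009°; Δlon = 130.623967 − 130.623 = +0.000967°.
N–S: 0.000009° × 111000 m/° = 0.999 m.
E–W at 60.231°: 0.000967° × 111000 × cos 60.231° = 0.000967 × 111000 × 0.4965 ≈ 53.2933 m.
Hypotenuse of the two orthogonal shifts: √(0.999² + 53.2933²) = 53.3027 m.

53 meters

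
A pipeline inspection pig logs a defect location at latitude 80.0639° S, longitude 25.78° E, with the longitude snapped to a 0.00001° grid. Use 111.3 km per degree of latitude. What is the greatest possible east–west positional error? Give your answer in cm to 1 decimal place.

With a 0.00001° grid the true value lies within half a step, ±0.00001°/2 = ±5e-06°, of the stored one.
At latitude 80.0639° a degree of longitude spans 111300 m × cos 80.0639° = 111300 × 0.1725 ≈ 19204.8 m.
East–west error: 5e-06° × 19204.8 m/° ≈ 0.0960239 m.
That is 0.0960239 m = 9.6024 cm.

9.6 cm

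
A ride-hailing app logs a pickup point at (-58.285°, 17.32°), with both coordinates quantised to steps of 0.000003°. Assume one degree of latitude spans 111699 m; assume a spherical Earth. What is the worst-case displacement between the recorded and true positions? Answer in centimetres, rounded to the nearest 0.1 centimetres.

18.9 centimetres

With a 0.000003° grid the true value lies within half a step, ±0.000003°/2 = ±1.5e-06°, of the stored one.
North–south component: 1.5e-06° × 111699 = 0.167549 m.
Longitude error → 1.5e-06 × 111699 × cos 58.285° = 1.5e-06 × 111699 × 0.5257 ≈ 0.0880793 m.
Combining orthogonally: (0.167549² + 0.0880793²)^½ ≈ 0.189289 m.
That is 0.189289 m = 18.929 cm.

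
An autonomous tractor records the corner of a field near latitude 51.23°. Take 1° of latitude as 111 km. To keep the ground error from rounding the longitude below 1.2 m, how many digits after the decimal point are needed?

5 decimal places

At 51.23° one degree of longitude covers 111000 × cos 51.23° ≈ 111000 × 0.6262 ≈ 69507.7 m.
With N decimal places the half-ulp bound is 0.5·10⁻ᴺ°, or 0.5·10⁻ᴺ × 69507.7 m on the ground.
Need 0.5 × 69507.7 × 10⁻ᴺ ≤ 1.2 → 10⁻ᴺ ≤ 3.453e-05, so N ≥ 4.46.
At 4 places the error can reach 3.48 m, but 5 places keeps it to 0.348 m.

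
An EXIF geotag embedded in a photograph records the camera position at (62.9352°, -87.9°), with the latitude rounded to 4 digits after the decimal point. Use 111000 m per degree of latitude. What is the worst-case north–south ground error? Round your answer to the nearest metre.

Rounding to 4 decimal places leaves the latitude within ±5e-05° of the true value.
So the N–S error is at most 5e-05 × 111000 = 5.55 m.

6 metres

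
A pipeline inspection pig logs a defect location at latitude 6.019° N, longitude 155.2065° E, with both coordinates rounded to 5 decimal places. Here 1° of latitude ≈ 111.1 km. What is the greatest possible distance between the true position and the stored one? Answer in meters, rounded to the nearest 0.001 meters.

Rounding to 5 decimal places leaves each coordinate within ±5e-06° of the true value.
N–S: 5e-06° × 111100 m/° = 0.5555 m.
Longitude error → 5e-06 × 111100 × cos 6.019° = 5e-06 × 111100 × 0.9945 ≈ 0.552438 m.
Worst case both components are at the extreme and orthogonal: √(0.5555² + 0.552438²) ≈ 0.783433 m.

0.783 meters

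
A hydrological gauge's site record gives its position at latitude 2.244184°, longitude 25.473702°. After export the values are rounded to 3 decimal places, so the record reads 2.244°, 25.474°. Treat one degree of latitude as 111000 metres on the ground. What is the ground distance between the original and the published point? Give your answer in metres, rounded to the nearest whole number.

The latitude changed by +0.000184° and the longitude by -0.000298°.
North–south shift: 0.000184 × 111000 = 20.424 m.
E–W at 2.244°: -0.000298° × 111000 × cos 2.244° = -0.000298 × 111000 × 0.9992 ≈ -33.0526 m.
Combined displacement = (20.424² + 33.0526²)^½ ≈ 38.8538 m.

39 metres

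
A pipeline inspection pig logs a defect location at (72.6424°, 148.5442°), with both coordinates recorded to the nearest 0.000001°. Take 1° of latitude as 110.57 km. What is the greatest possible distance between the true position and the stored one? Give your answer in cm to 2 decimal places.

5.77 cm

Rounding to 6 decimal places leaves each coordinate within ±5e-07° of the true value.
Latitude error → 5e-07 × 110570 = 0.055285 m along the meridian.
East–west component at 72.6424°: 5e-07° × 110570 × cos 72.6424° ≈ 5e-07 × 32986.9 ≈ 0.0164934 m.
The two errors are perpendicular, so the maximum displacement is √(0.055285² + 0.0164934²) ≈ 0.0576928 m.
That is 0.0576928 m = 5.7693 cm.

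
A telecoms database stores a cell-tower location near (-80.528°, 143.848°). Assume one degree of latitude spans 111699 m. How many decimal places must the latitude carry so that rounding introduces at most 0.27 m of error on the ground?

One degree of latitude covers 111699 m.
With N decimal places the half-ulp bound is 0.5·10⁻ᴺ°, or 0.5·10⁻ᴺ × 111699 m on the ground.
Need 0.5 × 111699 × 10⁻ᴺ ≤ 0.27 → 10⁻ᴺ ≤ 4.834e-06, so N ≥ 5.32.
N = 5 would give 0.558 m (too coarse); N = 6 gives 0.0558 m ≤ 0.27 m.

6 decimal places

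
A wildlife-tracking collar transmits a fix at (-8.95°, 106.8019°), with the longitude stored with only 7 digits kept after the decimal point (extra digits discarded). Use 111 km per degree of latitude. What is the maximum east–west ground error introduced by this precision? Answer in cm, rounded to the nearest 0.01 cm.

1.10 cm

Truncating at 7 decimal places can drop up to a full unit in the last place, so the longitude may be off by as much as 1e-07°.
Parallels shrink by cos φ, so at 8.95° a degree of longitude is 111000 × 0.9878 ≈ 109649 m.
East–west error: 1e-07° × 109649 m/° ≈ 0.0109649 m.
That is 0.0109649 m = 1.0965 cm.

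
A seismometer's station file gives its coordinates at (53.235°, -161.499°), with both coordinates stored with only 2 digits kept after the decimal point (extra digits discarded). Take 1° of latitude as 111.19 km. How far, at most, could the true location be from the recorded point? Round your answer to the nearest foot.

Truncating at 2 decimal places can drop up to a full unit in the last place, so each coordinate may be off by as much as 0.01°.
North–south component: 0.01° × 111190 = 1111.9 m.
Longitude error → 0.01 × 111190 × cos 53.235° = 0.01 × 111190 × 0.5985 ≈ 665.51 m.
The two errors are perpendicular, so the maximum displacement is √(1111.9² + 665.51²) ≈ 1295.85 m.
In feet: 1295.85 m ÷ 0.3048 ≈ 4251.5 ft.

4251 feet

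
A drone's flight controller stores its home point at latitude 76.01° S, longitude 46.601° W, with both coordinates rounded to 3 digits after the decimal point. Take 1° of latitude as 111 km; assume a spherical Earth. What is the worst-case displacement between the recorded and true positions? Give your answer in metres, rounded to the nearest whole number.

57 metres

Rounding to 3 decimal places leaves each coordinate within ±0.0005° of the true value.
North–south component: 0.0005° × 111000 = 55.5 m.
Longitude error → 0.0005 × 111000 × cos 76.01° = 0.0005 × 111000 × 0.2418 ≈ 13.4173 m.
Combining orthogonally: (55.5² + 13.4173²)^½ ≈ 57.0988 m.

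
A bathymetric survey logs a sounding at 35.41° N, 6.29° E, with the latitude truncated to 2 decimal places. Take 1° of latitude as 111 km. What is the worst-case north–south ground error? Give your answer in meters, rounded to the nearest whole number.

1110 meters

Truncating at 2 decimal places can drop up to a full unit in the last place, so the latitude may be off by as much as 0.01°.
North–south distance: 0.01° × 111000 m/° = 1110 m.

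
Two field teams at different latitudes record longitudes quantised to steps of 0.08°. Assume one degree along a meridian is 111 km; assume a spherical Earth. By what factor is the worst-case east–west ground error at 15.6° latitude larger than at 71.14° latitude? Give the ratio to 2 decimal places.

With a 0.08° grid the true value lies within half a step, ±0.08°/2 = ±0.04°, of the stored one.
At 15.6°: 0.04° × 111000 × cos 15.6° = 0.04 × 111000 × 0.9632 ≈ 4276.4 m.
Error at 71.14° = 0.04° × 111000 × cos 71.14° ≈ 4440 × 0.3233 = 1435.3 m.
The ratio reduces to cos 15.6° / cos 71.14° = 0.9632/0.3233 ≈ 2.9796.

2.98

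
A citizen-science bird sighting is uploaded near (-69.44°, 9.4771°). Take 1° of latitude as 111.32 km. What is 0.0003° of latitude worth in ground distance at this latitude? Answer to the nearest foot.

110 feet

0.0003° × 111320 m/° = 33.396 m.
In feet: 33.396 m ÷ 0.3048 ≈ 109.57 ft.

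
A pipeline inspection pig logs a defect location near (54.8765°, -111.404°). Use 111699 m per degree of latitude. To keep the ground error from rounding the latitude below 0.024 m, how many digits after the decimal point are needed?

7 decimal places

One degree of latitude covers 111699 m.
Rounding to N decimal places gives at most 0.5 × 10⁻ᴺ degrees of error, i.e. 0.5 × 10⁻ᴺ × 111699 m.
Need 0.5 × 111699 × 10⁻ᴺ ≤ 0.024 → 10⁻ᴺ ≤ 4.297e-07, so N ≥ 6.37.
At 6 places the error can reach 0.0558 m, but 7 places keeps it to 0.00558 m.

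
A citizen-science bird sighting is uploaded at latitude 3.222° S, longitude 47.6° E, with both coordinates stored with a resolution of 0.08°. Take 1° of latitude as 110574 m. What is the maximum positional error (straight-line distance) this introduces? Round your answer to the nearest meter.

6250 meters

With a 0.08° grid the true value lies within half a step, ±0.08°/2 = ±0.04°, of the stored one.
North–south component: 0.04° × 110574 = 4422.96 m.
Longitude error → 0.04 × 110574 × cos 3.222° = 0.04 × 110574 × 0.9984 ≈ 4415.97 m.
The two errors are perpendicular, so the maximum displacement is √(4422.96² + 4415.97²) ≈ 6250.07 m.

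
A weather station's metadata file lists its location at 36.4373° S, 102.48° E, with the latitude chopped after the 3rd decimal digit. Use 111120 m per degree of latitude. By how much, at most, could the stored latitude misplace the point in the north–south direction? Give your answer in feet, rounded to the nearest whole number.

365 feet

Truncating at 3 decimal places can drop up to a full unit in the last place, so the latitude may be off by as much as 0.001°.
Along the meridian that is 0.001° × 111120 m/° = 111.12 m.
Converting: 111.12 m × 3.2808 ft/m ≈ 364.57 ft.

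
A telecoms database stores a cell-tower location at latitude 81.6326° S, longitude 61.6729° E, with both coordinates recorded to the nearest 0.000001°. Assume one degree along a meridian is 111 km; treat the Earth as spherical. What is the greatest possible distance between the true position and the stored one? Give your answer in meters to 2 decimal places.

Rounding to 6 decimal places leaves each coordinate within ±5e-07° of the true value.
North–south component: 5e-07° × 111000 = 0.0555 m.
E–W at 81.6326°: 5e-07° × 111000 × cos 81.6326° = 5e-07 × 111000 × 0.1455 ≈ 0.00807637 m.
The two errors are perpendicular, so the maximum displacement is √(0.0555² + 0.00807637²) ≈ 0.0560846 m.

0.06 meters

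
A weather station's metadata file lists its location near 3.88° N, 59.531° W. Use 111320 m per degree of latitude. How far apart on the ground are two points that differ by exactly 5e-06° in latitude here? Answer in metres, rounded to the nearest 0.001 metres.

0.557 metres

5e-06° × 111320 m/° = 0.5566 m.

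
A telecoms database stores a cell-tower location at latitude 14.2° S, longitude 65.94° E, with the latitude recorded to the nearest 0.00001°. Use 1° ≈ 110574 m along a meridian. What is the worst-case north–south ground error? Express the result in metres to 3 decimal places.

Rounding to 5 decimal places leaves the latitude within ±5e-06° of the true value.
Along the meridian that is 5e-06° × 110574 m/° = 0.55287 m.

0.553 metres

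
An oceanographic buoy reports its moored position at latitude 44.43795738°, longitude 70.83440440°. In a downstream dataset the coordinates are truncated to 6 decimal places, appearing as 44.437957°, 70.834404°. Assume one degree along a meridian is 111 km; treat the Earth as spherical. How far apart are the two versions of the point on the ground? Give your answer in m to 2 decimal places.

0.05 m

Δlat = 44.43795738 − 44.437957 = +0.00000038°; Δlon = 70.83440440 − 70.834404 = +0.00000040°.
North–south shift: 0.00000038 × 111000 = 0.04218 m.
East–west at this latitude: 0.00000040° × 111000 × cos 44.438° ≈ 0.00000040 × 79255 = 0.031702 m.
Hypotenuse of the two orthogonal shifts: √(0.04218² + 0.031702²) = 0.0527652 m.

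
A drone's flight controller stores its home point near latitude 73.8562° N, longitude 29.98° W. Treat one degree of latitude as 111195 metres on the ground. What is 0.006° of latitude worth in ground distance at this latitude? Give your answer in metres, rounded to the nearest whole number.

667 metres

0.006° × 111195 m/° = 667.17 m.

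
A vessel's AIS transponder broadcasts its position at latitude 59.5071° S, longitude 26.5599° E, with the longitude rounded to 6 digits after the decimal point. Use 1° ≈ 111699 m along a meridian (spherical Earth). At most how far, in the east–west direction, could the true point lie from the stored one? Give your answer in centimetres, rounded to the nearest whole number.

3 centimetres

Rounding to 6 decimal places leaves the longitude within ±5e-07° of the true value.
Parallels shrink by cos φ, so at 59.5071° a degree of longitude is 111699 × 0.5074 ≈ 56679.6 m.
East–west error: 5e-07° × 56679.6 m/° ≈ 0.0283398 m.
That is 0.0283398 m = 2.834 cm.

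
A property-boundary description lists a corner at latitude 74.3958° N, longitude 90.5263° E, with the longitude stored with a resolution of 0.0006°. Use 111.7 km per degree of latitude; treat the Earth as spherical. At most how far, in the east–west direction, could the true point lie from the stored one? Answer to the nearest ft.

With a 0.0006° grid the true value lies within half a step, ±0.0006°/2 = ±0.0003°, of the stored one.
Parallels shrink by cos φ, so at 74.3958° a degree of longitude is 111700 × 0.2690 ≈ 30046.2 m.
East–west error: 0.0003° × 30046.2 m/° ≈ 9.01387 m.
Converting: 9.01387 m × 3.2808 ft/m ≈ 29.573 ft.

30 ft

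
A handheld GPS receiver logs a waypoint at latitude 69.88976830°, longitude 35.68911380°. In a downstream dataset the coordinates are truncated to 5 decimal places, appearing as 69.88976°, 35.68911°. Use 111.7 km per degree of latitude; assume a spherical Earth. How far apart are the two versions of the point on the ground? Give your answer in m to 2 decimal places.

The latitude changed by +0.00000830° and the longitude by +0.00000380°.
N–S: 0.00000830° × 111700 m/° = 0.92711 m.
E–W at 69.8898°: 0.00000380° × 111700 × cos 69.8898° = 0.00000380 × 111700 × 0.3438 ≈ 0.145941 m.
Distance: √(0.92711² + 0.145941²) ≈ 0.938526 m.

0.94 m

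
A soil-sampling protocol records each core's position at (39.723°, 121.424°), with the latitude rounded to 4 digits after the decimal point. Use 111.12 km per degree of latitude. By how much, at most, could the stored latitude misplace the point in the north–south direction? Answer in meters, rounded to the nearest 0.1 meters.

5.6 meters

Rounding to 4 decimal places leaves the latitude within ±5e-05° of the true value.
So the N–S error is at most 5e-05 × 111120 = 5.556 m.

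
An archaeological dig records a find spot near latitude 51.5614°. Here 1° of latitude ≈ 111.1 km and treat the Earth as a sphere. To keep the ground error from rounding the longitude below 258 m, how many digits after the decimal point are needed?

3

At 51.5614° one degree of longitude covers 111100 × cos 51.5614° ≈ 111100 × 0.6217 ≈ 69068.2 m.
Rounding to N decimal places gives at most 0.5 × 10⁻ᴺ degrees of error, i.e. 0.5 × 10⁻ᴺ × 69068.2 m.
Need 0.5 × 69068.2 × 10⁻ᴺ ≤ 258 → 10⁻ᴺ ≤ 7.471e-03, so N ≥ 2.13.
So 3 decimal places suffice (34.5 m); 2 would allow up to 345 m.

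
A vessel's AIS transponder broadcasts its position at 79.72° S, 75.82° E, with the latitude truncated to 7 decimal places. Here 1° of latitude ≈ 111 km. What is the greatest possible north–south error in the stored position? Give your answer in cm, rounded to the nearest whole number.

1 cm

Truncating at 7 decimal places can drop up to a full unit in the last place, so the latitude may be off by as much as 1e-07°.
So the N–S error is at most 1e-07 × 111000 = 0.0111 m.
That is 0.0111 m = 1.11 cm.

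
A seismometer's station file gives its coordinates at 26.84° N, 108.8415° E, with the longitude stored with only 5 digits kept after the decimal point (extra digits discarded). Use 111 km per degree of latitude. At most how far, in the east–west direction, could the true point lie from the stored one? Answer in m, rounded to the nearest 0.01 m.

Truncating at 5 decimal places can drop up to a full unit in the last place, so the longitude may be off by as much as 1e-05°.
Parallels shrink by cos φ, so at 26.84° a degree of longitude is 111000 × 0.8923 ≈ 99042.1 m.
Maximum E–W displacement: 1e-05 × 99042.1 = 0.990421 m.

0.99 m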